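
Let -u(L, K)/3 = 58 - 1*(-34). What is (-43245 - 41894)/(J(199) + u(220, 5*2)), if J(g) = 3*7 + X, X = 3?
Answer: 85139/252 ≈ 337.85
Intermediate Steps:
u(L, K) = -276 (u(L, K) = -3*(58 - 1*(-34)) = -3*(58 + 34) = -3*92 = -276)
J(g) = 24 (J(g) = 3*7 + 3 = 21 + 3 = 24)
(-43245 - 41894)/(J(199) + u(220, 5*2)) = (-43245 - 41894)/(24 - 276) = -85139/(-252) = -85139*(-1/252) = 85139/252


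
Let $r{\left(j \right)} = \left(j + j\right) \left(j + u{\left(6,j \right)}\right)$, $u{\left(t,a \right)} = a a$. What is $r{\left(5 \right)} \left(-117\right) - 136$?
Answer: $-35236$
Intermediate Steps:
$u{\left(t,a \right)} = a^{2}$
$r{\left(j \right)} = 2 j \left(j + j^{2}\right)$ ($r{\left(j \right)} = \left(j + j\right) \left(j + j^{2}\right) = 2 j \left(j + j^{2}\right)$)
$r{\left(5 \right)} \left(-117\right) - 136 = 2 \cdot 5^{2} \left(1 + 5\right) \left(-117\right) - 136 = 2 \cdot 25 \cdot 6 \left(-117\right) - 136 = 300 \left(-117\right) - 136 = -35100 - 136 = -35236$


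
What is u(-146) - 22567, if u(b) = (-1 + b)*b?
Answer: -1105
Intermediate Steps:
u(b) = b*(-1 + b)
u(-146) - 22567 = -146*(-1 - 146) - 22567 = -146*(-147) - 22567 = 21462 - 22567 = -1105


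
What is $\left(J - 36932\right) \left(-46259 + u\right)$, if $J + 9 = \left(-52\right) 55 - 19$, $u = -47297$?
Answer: $3725399920$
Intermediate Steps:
$J = -2888$ ($J = -9 - 2879 = -2888$)
$\left(J - 36932\right) \left(-46259 + u\right) = \left(-2888 - 36932\right) \left(-46259 - 47297\right) = \left(-39820\right) \left(-93556\right) = 3725399920$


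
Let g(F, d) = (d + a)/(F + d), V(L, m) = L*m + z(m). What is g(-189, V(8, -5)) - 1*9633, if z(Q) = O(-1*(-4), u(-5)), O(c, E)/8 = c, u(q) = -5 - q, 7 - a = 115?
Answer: -1897585/197 ≈ -9632.4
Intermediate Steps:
a = -108 (a = 7 - 1*115 = 7 - 115 = -108)
O(c, E) = 8*c
z(Q) = 32 (z(Q) = 8*(-1*(-4)) = 8*4 = 32)
V(L, m) = 32 + L*m (V(L, m) = L*m + 32 = 32 + L*m)
g(F, d) = (-108 + d)/(F + d) (g(F, d) = (d - 108)/(F + d) = (-108 + d)/(F + d))
g(-189, V(8, -5)) - 1*9633 = (-108 + (32 + 8*(-5)))/(-189 + (32 + 8*(-5))) - 1*9633 = (-108 + (32 - 40))/(-189 + (32 - 40)) - 9633 = (-108 - 8)/(-189 - 8) - 9633 = -116/(-197) - 9633 = -1/197*(-116) - 9633 = 116/197 - 9633 = -1897585/197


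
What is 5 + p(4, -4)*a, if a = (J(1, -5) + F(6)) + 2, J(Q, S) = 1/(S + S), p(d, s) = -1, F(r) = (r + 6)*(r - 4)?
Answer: -209/10 ≈ -20.900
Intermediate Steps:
F(r) = (-4 + r)*(6 + r) (F(r) = (6 + r)*(-4 + r) = (-4 + r)*(6 + r))
J(Q, S) = 1/(2*S)
a = 259/10 (a = ((1/2)/(-5) + (-24 + 6**2 + 2*6)) + 2 = ((1/2)*(-1/5) + (-24 + 36 + 12)) + 2 = (-1/10 + 24) + 2 = 239/10 + 2 = 259/10 ≈ 25.900)
5 + p(4, -4)*a = 5 - 1*259/10 = 5 - 259/10 = -209/10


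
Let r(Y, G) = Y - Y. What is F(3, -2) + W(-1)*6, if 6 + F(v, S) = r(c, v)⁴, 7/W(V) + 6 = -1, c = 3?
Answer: -12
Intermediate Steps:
r(Y, G) = 0
W(V) = -1 (W(V) = 7/(-6 - 1) = 7/(-7) = 7*(-⅐) = -1)
F(v, S) = -6 (F(v, S) = -6 + 0⁴ = -6 + 0 = -6)
F(3, -2) + W(-1)*6 = -6 - 1*6 = -6 - 6 = -12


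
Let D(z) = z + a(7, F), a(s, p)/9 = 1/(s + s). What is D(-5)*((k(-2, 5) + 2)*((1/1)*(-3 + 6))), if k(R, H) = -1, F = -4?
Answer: -183/14 ≈ -13.071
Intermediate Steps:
a(s, p) = 9/(2*s) (a(s, p) = 9/(s + s) = 9/((2*s)) = 9*(1/(2*s)) = 9/(2*s))
D(z) = 9/14 + z (D(z) = z + (9/2)/7 = z + (9/2)*(⅐) = z + 9/14 = 9/14 + z)
D(-5)*((k(-2, 5) + 2)*((1/1)*(-3 + 6))) = (9/14 - 5)*((-1 + 2)*((1/1)*(-3 + 6))) = -61*(1*1)*3/14 = -61*1*3/14 = -61*3/14 = -61/14*3 = -183/14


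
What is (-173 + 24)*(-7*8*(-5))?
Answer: -41720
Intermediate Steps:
(-173 + 24)*(-7*8*(-5)) = -(-8344)*(-5) = -149*280 = -41720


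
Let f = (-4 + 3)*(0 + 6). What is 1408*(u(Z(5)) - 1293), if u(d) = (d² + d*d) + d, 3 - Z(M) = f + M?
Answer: -1769856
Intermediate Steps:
f = -6 (f = -1*6 = -6)
Z(M) = 9 - M (Z(M) = 3 - (-6 + M) = 3 + (6 - M) = 9 - M)
u(d) = d + 2*d² (u(d) = (d² + d²) + d = 2*d² + d = d + 2*d²)
1408*(u(Z(5)) - 1293) = 1408*((9 - 1*5)*(1 + 2*(9 - 1*5)) - 1293) = 1408*((9 - 5)*(1 + 2*(9 - 5)) - 1293) = 1408*(4*(1 + 2*4) - 1293) = 1408*(4*(1 + 8) - 1293) = 1408*(4*9 - 1293) = 1408*(36 - 1293) = 1408*(-1257) = -1769856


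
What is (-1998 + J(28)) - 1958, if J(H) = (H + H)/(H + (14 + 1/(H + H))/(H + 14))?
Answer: -263500084/66641 ≈ -3954.0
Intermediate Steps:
J(H) = 2*H/(H + (14 + 1/(2*H))/(14 + H)) (J(H) = (2*H)/(H + (14 + 1/(2*H))/(14 + H)) = 2*H/(H + (14 + 1/(2*H))/(14 + H)))
(-1998 + J(28)) - 1958 = (-1998 + 4*28**2*(14 + 28)/(1 + 2*28**3 + 28*28 + 28*28**2)) - 1958 = (-1998 + 4*784*42/(1 + 2*21952 + 784 + 28*784)) - 1958 = (-1998 + 4*784*42/(1 + 43904 + 784 + 21952)) - 1958 = (-1998 + 4*784*42/66641) - 1958 = (-1998 + 4*784*(1/66641)*42) - 1958 = (-1998 + 131712/66641) - 1958 = -133017006/66641 - 1958 = -263500084/66641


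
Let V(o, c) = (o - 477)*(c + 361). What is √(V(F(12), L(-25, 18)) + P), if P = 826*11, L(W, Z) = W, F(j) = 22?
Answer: I*√143794 ≈ 379.2*I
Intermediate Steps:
V(o, c) = (-477 + o)*(361 + c)
P = 9086
√(V(F(12), L(-25, 18)) + P) = √((-172197 - 477*(-25) + 361*22 - 25*22) + 9086) = √((-172197 + 11925 + 7942 - 550) + 9086) = √(-152880 + 9086) = √(-143794) = I*√143794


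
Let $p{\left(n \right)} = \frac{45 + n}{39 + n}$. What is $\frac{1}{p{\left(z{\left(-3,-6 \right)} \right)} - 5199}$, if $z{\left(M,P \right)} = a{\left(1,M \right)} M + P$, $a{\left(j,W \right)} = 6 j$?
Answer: $- \frac{5}{25988} \approx -0.0001924$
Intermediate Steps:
$z{\left(M,P \right)} = P + 6 M$ ($z{\left(M,P \right)} = 6 \cdot 1 M + P = 6 M + P = P + 6 M$)
$p{\left(n \right)} = \frac{45 + n}{39 + n}$
$\frac{1}{p{\left(z{\left(-3,-6 \right)} \right)} - 5199} = \frac{1}{\frac{45 + \left(-6 + 6 \left(-3\right)\right)}{39 + \left(-6 + 6 \left(-3\right)\right)} - 5199} = \frac{1}{\frac{45 - 24}{39 - 24} - 5199} = \frac{1}{\frac{1}{15} \cdot 21 - 5199} = \frac{1}{\frac{7}{5} - 5199} = \frac{1}{- \frac{25988}{5}} = - \frac{5}{25988}$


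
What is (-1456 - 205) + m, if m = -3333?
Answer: -4994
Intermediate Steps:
(-1456 - 205) + m = (-1456 - 205) - 3333 = -1661 - 3333 = -4994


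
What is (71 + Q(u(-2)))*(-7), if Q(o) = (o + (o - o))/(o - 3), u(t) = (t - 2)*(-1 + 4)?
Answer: -2513/5 ≈ -502.60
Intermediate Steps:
u(t) = -6 + 3*t (u(t) = (-2 + t)*3 = -6 + 3*t)
Q(o) = o/(-3 + o) (Q(o) = (o + 0)/(-3 + o) = o/(-3 + o))
(71 + Q(u(-2)))*(-7) = (71 + (-6 + 3*(-2))/(-3 + (-6 + 3*(-2))))*(-7) = (71 + (-6 - 6)/(-3 + (-6 - 6)))*(-7) = (71 - 12/(-3 - 12))*(-7) = (71 - 12/(-15))*(-7) = (71 - 12*(-1/15))*(-7) = (71 + ⅘)*(-7) = (359/5)*(-7) = -2513/5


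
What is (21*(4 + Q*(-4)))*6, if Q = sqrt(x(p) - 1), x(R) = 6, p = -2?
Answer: 504 - 504*sqrt(5) ≈ -622.98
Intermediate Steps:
Q = sqrt(5) (Q = sqrt(6 - 1) = sqrt(5) ≈ 2.2361)
(21*(4 + Q*(-4)))*6 = (21*(4 + sqrt(5)*(-4)))*6 = (21*(4 - 4*sqrt(5)))*6 = (84 - 84*sqrt(5))*6 = 504 - 504*sqrt(5)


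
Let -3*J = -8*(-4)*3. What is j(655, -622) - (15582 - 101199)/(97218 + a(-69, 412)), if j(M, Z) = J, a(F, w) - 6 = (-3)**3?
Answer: -1008229/32399 ≈ -31.119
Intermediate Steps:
a(F, w) = -21 (a(F, w) = 6 + (-3)**3 = 6 - 27 = -21)
J = -32 (J = -(-8*(-4))*3/3 = -32*3/3 = -1/3*96 = -32)
j(M, Z) = -32
j(655, -622) - (15582 - 101199)/(97218 + a(-69, 412)) = -32 - (15582 - 101199)/(97218 - 21) = -32 - (-85617)/97197 = -32 - 1*(-28539/32399) = -32 + 28539/32399 = -1008229/32399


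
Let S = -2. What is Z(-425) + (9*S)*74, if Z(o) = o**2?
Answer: 179293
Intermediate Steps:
Z(-425) + (9*S)*74 = (-425)**2 + (9*(-2))*74 = 180625 - 18*74 = 180625 - 1332 = 179293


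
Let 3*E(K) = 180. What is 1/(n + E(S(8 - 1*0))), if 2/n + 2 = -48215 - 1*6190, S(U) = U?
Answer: 54407/3264418 ≈ 0.016667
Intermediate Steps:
n = -2/54407 (n = 2/(-2 + (-48215 - 1*6190)) = 2/(-2 + (-48215 - 6190)) = 2/(-2 - 54405) = 2/(-54407) = 2*(-1/54407) = -2/54407 ≈ -3.6760e-5)
E(K) = 60 (E(K) = (⅓)*180 = 60)
1/(n + E(S(8 - 1*0))) = 1/(-2/54407 + 60) = 1/(3264418/54407) = 54407/3264418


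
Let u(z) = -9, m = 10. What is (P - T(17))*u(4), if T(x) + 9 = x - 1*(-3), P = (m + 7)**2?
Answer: -2502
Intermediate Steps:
P = 289 (P = (10 + 7)**2 = 17**2 = 289)
T(x) = -6 + x (T(x) = -9 + (x - 1*(-3)) = -9 + (x + 3) = -9 + (3 + x) = -6 + x)
(P - T(17))*u(4) = (289 - (-6 + 17))*(-9) = (289 - 1*11)*(-9) = (289 - 11)*(-9) = 278*(-9) = -2502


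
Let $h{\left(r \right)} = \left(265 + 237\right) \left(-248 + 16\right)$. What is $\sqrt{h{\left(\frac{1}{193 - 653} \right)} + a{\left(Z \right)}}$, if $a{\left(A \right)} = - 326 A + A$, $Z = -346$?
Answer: $3 i \sqrt{446} \approx 63.356 i$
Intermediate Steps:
$a{\left(A \right)} = - 325 A$
$h{\left(r \right)} = -116464$ ($h{\left(r \right)} = 502 \left(-232\right) = -116464$)
$\sqrt{h{\left(\frac{1}{193 - 653} \right)} + a{\left(Z \right)}} = \sqrt{-116464 - -112450} = \sqrt{-116464 + 112450} = \sqrt{-4014} = 3 i \sqrt{446}$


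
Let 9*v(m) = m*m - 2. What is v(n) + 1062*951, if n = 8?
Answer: 9089720/9 ≈ 1.0100e+6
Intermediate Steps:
v(m) = -2/9 + m²/9 (v(m) = (m*m - 2)/9 = (m² - 2)/9 = (-2 + m²)/9 = -2/9 + m²/9)
v(n) + 1062*951 = (-2/9 + (⅑)*8²) + 1062*951 = (-2/9 + (⅑)*64) + 1009962 = (-2/9 + 64/9) + 1009962 = 62/9 + 1009962 = 9089720/9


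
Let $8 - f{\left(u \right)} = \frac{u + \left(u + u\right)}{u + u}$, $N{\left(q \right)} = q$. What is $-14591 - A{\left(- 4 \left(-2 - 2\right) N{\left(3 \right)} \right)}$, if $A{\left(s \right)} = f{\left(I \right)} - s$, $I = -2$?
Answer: $- \frac{29099}{2} \approx -14550.0$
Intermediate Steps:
$f{\left(u \right)} = \frac{13}{2}$ ($f{\left(u \right)} = 8 - \frac{u + \left(u + u\right)}{u + u} = 8 - \frac{u + 2 u}{2 u} = 8 - 3 u \frac{1}{2 u} = 8 - \frac{3}{2} = \frac{13}{2}$)
$A{\left(s \right)} = \frac{13}{2} - s$
$-14591 - A{\left(- 4 \left(-2 - 2\right) N{\left(3 \right)} \right)} = -14591 - \left(\frac{13}{2} - - 4 \left(-2 - 2\right) 3\right) = -14591 - \left(\frac{13}{2} - \left(-4\right) \left(-4\right) 3\right) = -14591 - \left(\frac{13}{2} - 16 \cdot 3\right) = -14591 - \left(\frac{13}{2} - 48\right) = -14591 - - \frac{83}{2} = -14591 + \frac{83}{2} = - \frac{29099}{2}$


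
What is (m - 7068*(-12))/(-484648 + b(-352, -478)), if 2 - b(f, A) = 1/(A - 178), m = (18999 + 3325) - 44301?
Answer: -41222384/317927775 ≈ -0.12966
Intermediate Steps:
m = -21977 (m = 22324 - 44301 = -21977)
b(f, A) = 2 - 1/(-178 + A) (b(f, A) = 2 - 1/(A - 178) = 2 - 1/(-178 + A))
(m - 7068*(-12))/(-484648 + b(-352, -478)) = (-21977 - 7068*(-12))/(-484648 + (-357 + 2*(-478))/(-178 - 478)) = (-21977 + 84816)/(-484648 + (-357 - 956)/(-656)) = 62839/(-484648 - 1/656*(-1313)) = 62839/(-484648 + 1313/656) = 62839/(-317927775/656) = 62839*(-656/317927775) = -41222384/317927775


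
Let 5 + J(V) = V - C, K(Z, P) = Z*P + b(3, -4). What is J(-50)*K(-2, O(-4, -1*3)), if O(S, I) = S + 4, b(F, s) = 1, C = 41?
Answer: -96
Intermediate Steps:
O(S, I) = 4 + S
K(Z, P) = 1 + P*Z (K(Z, P) = Z*P + 1 = P*Z + 1 = 1 + P*Z)
J(V) = -46 + V (J(V) = -5 + (V - 1*41) = -5 + (V - 41) = -5 + (-41 + V) = -46 + V)
J(-50)*K(-2, O(-4, -1*3)) = (-46 - 50)*(1 + (4 - 4)*(-2)) = -96*(1 + 0*(-2)) = -96*(1 + 0) = -96*1 = -96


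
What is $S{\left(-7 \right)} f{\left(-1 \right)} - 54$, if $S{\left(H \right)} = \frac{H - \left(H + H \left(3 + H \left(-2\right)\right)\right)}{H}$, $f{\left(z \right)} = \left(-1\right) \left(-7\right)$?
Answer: $-173$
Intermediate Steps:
$f{\left(z \right)} = 7$
$S{\left(H \right)} = -3 + 2 H$ ($S{\left(H \right)} = \frac{H - \left(H + H \left(3 - 2 H\right)\right)}{H} = \frac{\left(-1\right) H \left(3 - 2 H\right)}{H} = -3 + 2 H$)
$S{\left(-7 \right)} f{\left(-1 \right)} - 54 = \left(-3 + 2 \left(-7\right)\right) 7 - 54 = \left(-3 - 14\right) 7 - 54 = \left(-17\right) 7 - 54 = -119 - 54 = -173$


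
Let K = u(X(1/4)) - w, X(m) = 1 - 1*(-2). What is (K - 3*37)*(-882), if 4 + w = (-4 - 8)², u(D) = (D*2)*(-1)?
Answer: 226674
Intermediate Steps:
X(m) = 3 (X(m) = 1 + 2 = 3)
u(D) = -2*D (u(D) = (2*D)*(-1) = -2*D)
w = 140 (w = -4 + (-4 - 8)² = -4 + (-12)² = -4 + 144 = 140)
K = -146 (K = -2*3 - 1*140 = -6 - 140 = -146)
(K - 3*37)*(-882) = (-146 - 3*37)*(-882) = (-146 - 111)*(-882) = -257*(-882) = 226674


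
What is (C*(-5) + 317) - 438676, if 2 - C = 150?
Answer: -437619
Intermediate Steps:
C = -148 (C = 2 - 1*150 = 2 - 150 = -148)
(C*(-5) + 317) - 438676 = (-148*(-5) + 317) - 438676 = (740 + 317) - 438676 = 1057 - 438676 = -437619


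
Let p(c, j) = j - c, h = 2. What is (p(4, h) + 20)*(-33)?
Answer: -594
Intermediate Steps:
(p(4, h) + 20)*(-33) = ((2 - 1*4) + 20)*(-33) = ((2 - 4) + 20)*(-33) = (-2 + 20)*(-33) = 18*(-33) = -594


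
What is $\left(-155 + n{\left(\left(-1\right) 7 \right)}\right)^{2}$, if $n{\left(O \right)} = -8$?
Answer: $26569$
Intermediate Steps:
$\left(-155 + n{\left(\left(-1\right) 7 \right)}\right)^{2} = \left(-155 - 8\right)^{2} = \left(-163\right)^{2} = 26569$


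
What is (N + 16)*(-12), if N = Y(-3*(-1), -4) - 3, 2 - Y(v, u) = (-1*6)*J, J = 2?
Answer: -324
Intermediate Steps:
Y(v, u) = 14 (Y(v, u) = 2 - (-1*6)*2 = 2 - (-6)*2 = 2 - 1*(-12) = 2 + 12 = 14)
N = 11 (N = 14 - 3 = 11)
(N + 16)*(-12) = (11 + 16)*(-12) = 27*(-12) = -324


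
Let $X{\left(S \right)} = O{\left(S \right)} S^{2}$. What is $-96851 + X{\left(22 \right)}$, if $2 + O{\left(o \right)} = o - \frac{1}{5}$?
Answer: $- \frac{436339}{5} \approx -87268.0$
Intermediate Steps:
$O{\left(o \right)} = - \frac{11}{5} + o$ ($O{\left(o \right)} = -2 + \left(o - \frac{1}{5}\right) = -2 + \left(- \frac{1}{5} + o\right) = - \frac{11}{5} + o$)
$X{\left(S \right)} = S^{2} \left(- \frac{11}{5} + S\right)$ ($X{\left(S \right)} = \left(- \frac{11}{5} + S\right) S^{2} = S^{2} \left(- \frac{11}{5} + S\right)$)
$-96851 + X{\left(22 \right)} = -96851 + 22^{2} \left(- \frac{11}{5} + 22\right) = -96851 + 484 \cdot \frac{99}{5} = -96851 + \frac{47916}{5} = - \frac{436339}{5}$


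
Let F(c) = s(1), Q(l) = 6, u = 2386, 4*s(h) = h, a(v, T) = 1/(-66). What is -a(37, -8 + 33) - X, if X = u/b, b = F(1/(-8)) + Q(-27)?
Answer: -629879/1650 ≈ -381.74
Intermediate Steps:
a(v, T) = -1/66
s(h) = h/4
F(c) = 1/4 (F(c) = (1/4)*1 = 1/4)
b = 25/4 (b = 1/4 + 6 = 25/4 ≈ 6.2500)
X = 9544/25 (X = 2386/(25/4) = 2386*(4/25) = 9544/25 ≈ 381.76)
-a(37, -8 + 33) - X = -1*(-1/66) - 1*9544/25 = 1/66 - 9544/25 = -629879/1650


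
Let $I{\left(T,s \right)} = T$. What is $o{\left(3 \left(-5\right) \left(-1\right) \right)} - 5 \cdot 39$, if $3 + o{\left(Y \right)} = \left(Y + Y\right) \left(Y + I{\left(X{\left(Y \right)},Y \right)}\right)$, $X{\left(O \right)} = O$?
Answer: $702$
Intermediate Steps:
$o{\left(Y \right)} = -3 + 4 Y^{2}$ ($o{\left(Y \right)} = -3 + \left(Y + Y\right) \left(Y + Y\right) = -3 + 2 Y 2 Y = -3 + 4 Y^{2}$)
$o{\left(3 \left(-5\right) \left(-1\right) \right)} - 5 \cdot 39 = \left(-3 + 4 \left(3 \left(-5\right) \left(-1\right)\right)^{2}\right) - 5 \cdot 39 = \left(-3 + 4 \left(\left(-15\right) \left(-1\right)\right)^{2}\right) - 195 = \left(-3 + 4 \cdot 15^{2}\right) - 195 = \left(-3 + 4 \cdot 225\right) - 195 = \left(-3 + 900\right) - 195 = 897 - 195 = 702$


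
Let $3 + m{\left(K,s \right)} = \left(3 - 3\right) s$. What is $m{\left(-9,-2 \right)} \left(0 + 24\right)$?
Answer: $-72$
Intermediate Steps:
$m{\left(K,s \right)} = -3$ ($m{\left(K,s \right)} = -3 + \left(3 - 3\right) s = -3 + 0 s = -3 + 0 = -3$)
$m{\left(-9,-2 \right)} \left(0 + 24\right) = - 3 \left(0 + 24\right) = \left(-3\right) 24 = -72$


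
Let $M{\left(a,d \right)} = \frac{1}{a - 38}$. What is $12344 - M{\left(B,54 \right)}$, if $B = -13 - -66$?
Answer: $\frac{185159}{15} \approx 12344.0$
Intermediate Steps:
$B = 53$ ($B = -13 + 66 = 53$)
$M{\left(a,d \right)} = \frac{1}{-38 + a}$
$12344 - M{\left(B,54 \right)} = 12344 - \frac{1}{-38 + 53} = 12344 - \frac{1}{15} = \frac{185159}{15}$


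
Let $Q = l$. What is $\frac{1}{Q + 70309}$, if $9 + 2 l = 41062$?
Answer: $\frac{2}{181671} \approx 1.1009 \cdot 10^{-5}$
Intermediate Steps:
$l = \frac{41053}{2}$ ($l = - \frac{9}{2} + \frac{1}{2} \cdot 41062 = - \frac{9}{2} + 20531 = \frac{41053}{2} \approx 20527.0$)
$Q = \frac{41053}{2} \approx 20527.0$
$\frac{1}{Q + 70309} = \frac{1}{\frac{41053}{2} + 70309} = \frac{1}{\frac{181671}{2}} = \frac{2}{181671}$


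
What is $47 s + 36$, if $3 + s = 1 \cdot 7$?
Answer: $224$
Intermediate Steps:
$s = 4$ ($s = -3 + 1 \cdot 7 = -3 + 7 = 4$)
$47 s + 36 = 47 \cdot 4 + 36 = 188 + 36 = 224$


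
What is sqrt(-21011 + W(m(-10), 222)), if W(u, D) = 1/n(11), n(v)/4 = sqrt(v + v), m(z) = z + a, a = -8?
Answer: sqrt(-40677296 + 22*sqrt(22))/44 ≈ 144.95*I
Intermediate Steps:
m(z) = -8 + z (m(z) = z - 8 = -8 + z)
n(v) = 4*sqrt(2)*sqrt(v) (n(v) = 4*sqrt(v + v) = 4*sqrt(2*v) = 4*(sqrt(2)*sqrt(v)) = 4*sqrt(2)*sqrt(v))
W(u, D) = sqrt(22)/88 (W(u, D) = 1/(4*sqrt(2)*sqrt(11)) = 1/(4*sqrt(22)) = sqrt(22)/88)
sqrt(-21011 + W(m(-10), 222)) = sqrt(-21011 + sqrt(22)/88)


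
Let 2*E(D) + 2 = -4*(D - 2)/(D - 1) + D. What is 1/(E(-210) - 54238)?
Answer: -211/11467008 ≈ -1.8401e-5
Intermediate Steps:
E(D) = -1 + D/2 - 2*(-2 + D)/(-1 + D) (E(D) = -1 + (-4*(D - 2)/(D - 1) + D)/2 = -1 + (-4*(-2 + D)/(-1 + D) + D)/2 = -1 + (D - 4*(-2 + D)/(-1 + D))/2 = -1 + (D/2 - 2*(-2 + D)/(-1 + D)) = -1 + D/2 - 2*(-2 + D)/(-1 + D))
1/(E(-210) - 54238) = 1/((10 + (-210)² - 7*(-210))/(2*(-1 - 210)) - 54238) = 1/((½)*(10 + 44100 + 1470)/(-211) - 54238) = 1/((½)*(-1/211)*45580 - 54238) = 1/(-22790/211 - 54238) = 1/(-11467008/211) = -211/11467008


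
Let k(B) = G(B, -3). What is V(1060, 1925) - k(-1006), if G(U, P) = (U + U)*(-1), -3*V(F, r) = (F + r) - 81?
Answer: -2980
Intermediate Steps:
V(F, r) = 27 - F/3 - r/3 (V(F, r) = -((F + r) - 81)/3 = -(-81 + F + r)/3 = 27 - F/3 - r/3)
G(U, P) = -2*U (G(U, P) = (2*U)*(-1) = -2*U)
k(B) = -2*B
V(1060, 1925) - k(-1006) = (27 - 1/3*1060 - 1/3*1925) - (-2)*(-1006) = (27 - 1060/3 - 1925/3) - 1*2012 = -968 - 2012 = -2980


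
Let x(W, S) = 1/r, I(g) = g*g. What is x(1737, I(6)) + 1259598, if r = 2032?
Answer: 2559503137/2032 ≈ 1.2596e+6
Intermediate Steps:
I(g) = g²
x(W, S) = 1/2032
x(1737, I(6)) + 1259598 = 1/2032 + 1259598 = 2559503137/2032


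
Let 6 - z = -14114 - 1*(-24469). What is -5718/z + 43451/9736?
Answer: 505344847/100757864 ≈ 5.0154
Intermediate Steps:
z = -10349 (z = 6 - (-14114 - 1*(-24469)) = 6 - (-14114 + 24469) = 6 - 1*10355 = 6 - 10355 = -10349)
-5718/z + 43451/9736 = -5718/(-10349) + 43451/9736 = -5718*(-1/10349) + 43451*(1/9736) = 5718/10349 + 43451/9736 = 505344847/100757864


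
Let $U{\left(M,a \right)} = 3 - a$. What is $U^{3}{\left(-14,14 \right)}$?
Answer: $-1331$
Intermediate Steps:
$U^{3}{\left(-14,14 \right)} = \left(3 - 14\right)^{3} = \left(-11\right)^{3} = -1331$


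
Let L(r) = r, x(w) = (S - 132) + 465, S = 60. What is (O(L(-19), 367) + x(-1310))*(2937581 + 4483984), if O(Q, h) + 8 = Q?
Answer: 2716292790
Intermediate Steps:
x(w) = 393 (x(w) = (60 - 132) + 465 = -72 + 465 = 393)
O(Q, h) = -8 + Q
(O(L(-19), 367) + x(-1310))*(2937581 + 4483984) = ((-8 - 19) + 393)*(2937581 + 4483984) = (-27 + 393)*7421565 = 366*7421565 = 2716292790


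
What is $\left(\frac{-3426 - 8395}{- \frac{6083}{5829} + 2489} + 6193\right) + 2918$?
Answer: $\frac{132061532469}{14502298} \approx 9106.3$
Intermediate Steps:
$\left(\frac{-3426 - 8395}{- \frac{6083}{5829} + 2489} + 6193\right) + 2918 = \left(- \frac{11821}{\left(-6083\right) \frac{1}{5829} + 2489} + 6193\right) + 2918 = \left(- \frac{11821}{- \frac{6083}{5829} + 2489} + 6193\right) + 2918 = \left(- \frac{11821}{\frac{14502298}{5829}} + 6193\right) + 2918 = \left(\left(-11821\right) \frac{5829}{14502298} + 6193\right) + 2918 = \left(- \frac{68904609}{14502298} + 6193\right) + 2918 = \frac{89743826905}{14502298} + 2918 = \frac{132061532469}{14502298}$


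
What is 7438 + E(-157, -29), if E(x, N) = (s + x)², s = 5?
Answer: 30542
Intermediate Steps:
E(x, N) = (5 + x)²
7438 + E(-157, -29) = 7438 + (5 - 157)² = 7438 + (-152)² = 7438 + 23104 = 30542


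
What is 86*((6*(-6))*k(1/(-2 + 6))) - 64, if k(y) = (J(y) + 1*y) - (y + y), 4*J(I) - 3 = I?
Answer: -3611/2 ≈ -1805.5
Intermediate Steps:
J(I) = ¾ + I/4
k(y) = ¾ - 3*y/4 (k(y) = ((¾ + y/4) + 1*y) - (y + y) = ((¾ + y/4) + y) - 2*y = (¾ + 5*y/4) - 2*y = ¾ - 3*y/4)
86*((6*(-6))*k(1/(-2 + 6))) - 64 = 86*((6*(-6))*(¾ - 3/(4*(-2 + 6)))) - 64 = 86*(-36*(¾ - ¾/4)) - 64 = 86*(-36*(¾ - ¾*¼)) - 64 = 86*(-36*(¾ - 3/16)) - 64 = 86*(-36*9/16) - 64 = 86*(-81/4) - 64 = -3483/2 - 64 = -3611/2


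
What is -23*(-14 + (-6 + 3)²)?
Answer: 115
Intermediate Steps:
-23*(-14 + (-6 + 3)²) = -23*(-14 + (-3)²) = -23*(-14 + 9) = -23*(-5) = 115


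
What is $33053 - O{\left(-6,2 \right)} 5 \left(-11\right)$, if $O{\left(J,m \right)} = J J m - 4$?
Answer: $36793$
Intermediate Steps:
$O{\left(J,m \right)} = -4 + m J^{2}$ ($O{\left(J,m \right)} = J^{2} m - 4 = m J^{2} - 4 = -4 + m J^{2}$)
$33053 - O{\left(-6,2 \right)} 5 \left(-11\right) = 33053 - \left(-4 + 2 \left(-6\right)^{2}\right) 5 \left(-11\right) = 33053 - \left(-4 + 2 \cdot 36\right) 5 \left(-11\right) = 33053 - \left(-4 + 72\right) 5 \left(-11\right) = 33053 - 68 \cdot 5 \left(-11\right) = 33053 - 340 \left(-11\right) = 33053 - -3740 = 33053 + 3740 = 36793$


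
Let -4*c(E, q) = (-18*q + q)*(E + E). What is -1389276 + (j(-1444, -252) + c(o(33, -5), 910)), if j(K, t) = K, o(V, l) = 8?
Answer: -1328840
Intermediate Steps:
c(E, q) = 17*E*q/2 (c(E, q) = -(-18*q + q)*(E + E)/4 = -(-17*q)*2*E/4 = -(-17)*E*q/2 = 17*E*q/2)
-1389276 + (j(-1444, -252) + c(o(33, -5), 910)) = -1389276 + (-1444 + (17/2)*8*910) = -1389276 + (-1444 + 61880) = -1389276 + 60436 = -1328840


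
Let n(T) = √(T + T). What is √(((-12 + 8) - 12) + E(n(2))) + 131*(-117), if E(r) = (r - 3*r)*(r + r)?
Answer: -15327 + 4*I*√2 ≈ -15327.0 + 5.6569*I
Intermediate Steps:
n(T) = √2*√T (n(T) = √(2*T) = √2*√T)
E(r) = -4*r² (E(r) = (-2*r)*(2*r) = -4*r²)
√(((-12 + 8) - 12) + E(n(2))) + 131*(-117) = √(((-12 + 8) - 12) - 4*(√2*√2)²) + 131*(-117) = √((-4 - 12) - 4*2²) - 15327 = √(-16 - 4*4) - 15327 = √(-16 - 16) - 15327 = √(-32) - 15327 = 4*I*√2 - 15327 = -15327 + 4*I*√2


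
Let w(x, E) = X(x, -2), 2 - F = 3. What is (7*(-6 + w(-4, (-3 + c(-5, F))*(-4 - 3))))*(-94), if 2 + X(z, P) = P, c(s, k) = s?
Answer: 6580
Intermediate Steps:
F = -1 (F = 2 - 1*3 = 2 - 3 = -1)
X(z, P) = -2 + P
w(x, E) = -4 (w(x, E) = -2 - 2 = -4)
(7*(-6 + w(-4, (-3 + c(-5, F))*(-4 - 3))))*(-94) = (7*(-6 - 4))*(-94) = (7*(-10))*(-94) = -70*(-94) = 6580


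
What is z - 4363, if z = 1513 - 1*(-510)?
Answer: -2340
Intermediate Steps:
z = 2023 (z = 1513 + 510 = 2023)
z - 4363 = 2023 - 4363 = -2340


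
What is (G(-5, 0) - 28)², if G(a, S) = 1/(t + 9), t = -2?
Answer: 38025/49 ≈ 776.02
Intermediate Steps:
G(a, S) = ⅐ (G(a, S) = 1/(-2 + 9) = 1/7 = ⅐)
(G(-5, 0) - 28)² = (⅐ - 28)² = (-195/7)² = 38025/49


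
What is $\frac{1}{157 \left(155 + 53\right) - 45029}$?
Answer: $- \frac{1}{12373} \approx -8.0821 \cdot 10^{-5}$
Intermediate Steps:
$\frac{1}{157 \left(155 + 53\right) - 45029} = \frac{1}{157 \cdot 208 - 45029} = \frac{1}{32656 - 45029} = \frac{1}{-12373} = - \frac{1}{12373}$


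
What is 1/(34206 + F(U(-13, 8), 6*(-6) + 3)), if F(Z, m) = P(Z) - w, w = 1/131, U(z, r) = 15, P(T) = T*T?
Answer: 131/4510460 ≈ 2.9044e-5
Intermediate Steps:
P(T) = T**2
w = 1/131 ≈ 0.0076336
F(Z, m) = -1/131 + Z**2 (F(Z, m) = Z**2 - 1*1/131 = Z**2 - 1/131 = -1/131 + Z**2)
1/(34206 + F(U(-13, 8), 6*(-6) + 3)) = 1/(34206 + (-1/131 + 15**2)) = 1/(34206 + (-1/131 + 225)) = 1/(34206 + 29474/131) = 1/(4510460/131) = 131/4510460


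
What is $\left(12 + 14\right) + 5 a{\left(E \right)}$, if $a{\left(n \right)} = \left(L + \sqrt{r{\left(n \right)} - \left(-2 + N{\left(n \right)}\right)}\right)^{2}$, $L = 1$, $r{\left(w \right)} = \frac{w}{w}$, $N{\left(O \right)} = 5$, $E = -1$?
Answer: $21 + 10 i \sqrt{2} \approx 21.0 + 14.142 i$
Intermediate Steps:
$r{\left(w \right)} = 1$
$a{\left(n \right)} = \left(1 + i \sqrt{2}\right)^{2}$ ($a{\left(n \right)} = \left(1 + \sqrt{1 + \left(2 - 5\right)}\right)^{2} = \left(1 + \sqrt{1 - 3}\right)^{2} = \left(1 + \sqrt{-2}\right)^{2} = \left(1 + i \sqrt{2}\right)^{2}$)
$\left(12 + 14\right) + 5 a{\left(E \right)} = \left(12 + 14\right) + 5 \left(1 + i \sqrt{2}\right)^{2} = 26 + 5 \left(1 + i \sqrt{2}\right)^{2}$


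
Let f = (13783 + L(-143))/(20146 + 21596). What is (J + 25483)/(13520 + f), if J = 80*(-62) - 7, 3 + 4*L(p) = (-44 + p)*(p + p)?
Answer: 3425515488/2257515971 ≈ 1.5174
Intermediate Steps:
L(p) = -3/4 + p*(-44 + p)/2 (L(p) = -3/4 + ((-44 + p)*(p + p))/4 = -3/4 + ((-44 + p)*(2*p))/4 = -3/4 + (2*p*(-44 + p))/4 = -3/4 + p*(-44 + p)/2)
J = -4967 (J = -4960 - 7 = -4967)
f = 108611/166968 (f = (13783 + (-3/4 + (1/2)*(-143)**2 - 22*(-143)))/(20146 + 21596) = (13783 + (-3/4 + (1/2)*20449 + 3146))/41742 = (13783 + (-3/4 + 20449/2 + 3146))*(1/41742) = (13783 + 53479/4)*(1/41742) = (108611/4)*(1/41742) = 108611/166968 ≈ 0.65049)
(J + 25483)/(13520 + f) = (-4967 + 25483)/(13520 + 108611/166968) = 20516/(2257515971/166968) = 20516*(166968/2257515971) = 3425515488/2257515971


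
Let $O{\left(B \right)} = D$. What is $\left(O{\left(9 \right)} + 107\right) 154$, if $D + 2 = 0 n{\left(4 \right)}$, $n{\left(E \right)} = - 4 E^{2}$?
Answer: $16170$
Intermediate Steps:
$D = -2$ ($D = -2 + 0 \left(- 4 \cdot 4^{2}\right) = -2 + 0 \left(\left(-4\right) 16\right) = -2 + 0 \left(-64\right) = -2 + 0 = -2$)
$O{\left(B \right)} = -2$
$\left(O{\left(9 \right)} + 107\right) 154 = \left(-2 + 107\right) 154 = 105 \cdot 154 = 16170$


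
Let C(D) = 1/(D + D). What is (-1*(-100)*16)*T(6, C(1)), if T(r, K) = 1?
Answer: 1600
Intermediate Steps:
C(D) = 1/(2*D)
(-1*(-100)*16)*T(6, C(1)) = (-1*(-100)*16)*1 = (100*16)*1 = 1600*1 = 1600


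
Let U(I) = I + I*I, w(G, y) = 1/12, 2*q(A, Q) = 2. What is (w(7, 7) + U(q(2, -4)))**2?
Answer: 625/144 ≈ 4.3403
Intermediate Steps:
q(A, Q) = 1 (q(A, Q) = (1/2)*2 = 1)
w(G, y) = 1/12
U(I) = I + I**2
(w(7, 7) + U(q(2, -4)))**2 = (1/12 + 1*(1 + 1))**2 = (1/12 + 1*2)**2 = (1/12 + 2)**2 = (25/12)**2 = 625/144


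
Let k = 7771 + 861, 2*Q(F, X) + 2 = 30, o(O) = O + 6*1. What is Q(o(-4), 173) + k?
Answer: 8646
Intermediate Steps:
o(O) = 6 + O (o(O) = O + 6 = 6 + O)
Q(F, X) = 14 (Q(F, X) = -1 + (½)*30 = -1 + 15 = 14)
k = 8632
Q(o(-4), 173) + k = 14 + 8632 = 8646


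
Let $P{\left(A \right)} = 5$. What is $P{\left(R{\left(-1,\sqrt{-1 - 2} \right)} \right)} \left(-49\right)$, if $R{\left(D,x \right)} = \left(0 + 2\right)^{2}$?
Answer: $-245$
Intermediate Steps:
$R{\left(D,x \right)} = 4$ ($R{\left(D,x \right)} = 2^{2} = 4$)
$P{\left(R{\left(-1,\sqrt{-1 - 2} \right)} \right)} \left(-49\right) = 5 \left(-49\right) = -245$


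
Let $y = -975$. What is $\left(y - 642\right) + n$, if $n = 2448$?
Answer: $831$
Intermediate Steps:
$\left(y - 642\right) + n = \left(-975 - 642\right) + 2448 = -1617 + 2448 = 831$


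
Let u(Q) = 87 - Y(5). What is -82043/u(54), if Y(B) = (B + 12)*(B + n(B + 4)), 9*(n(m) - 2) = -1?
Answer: 738387/271 ≈ 2724.7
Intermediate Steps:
n(m) = 17/9 (n(m) = 2 + (⅑)*(-1) = 2 - ⅑ = 17/9)
Y(B) = (12 + B)*(17/9 + B) (Y(B) = (B + 12)*(B + 17/9) = (12 + B)*(17/9 + B))
u(Q) = -271/9 (u(Q) = 87 - (68/3 + 5² + (125/9)*5) = 87 - (68/3 + 25 + 625/9) = 87 - 1*1054/9 = 87 - 1054/9 = -271/9)
-82043/u(54) = -82043/(-271/9) = -82043*(-9/271) = 738387/271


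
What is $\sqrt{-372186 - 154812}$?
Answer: $i \sqrt{526998} \approx 725.95 i$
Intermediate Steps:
$\sqrt{-372186 - 154812} = \sqrt{-526998} = i \sqrt{526998}$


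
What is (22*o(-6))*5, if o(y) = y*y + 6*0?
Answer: 3960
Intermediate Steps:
o(y) = y² (o(y) = y² + 0 = y²)
(22*o(-6))*5 = (22*(-6)²)*5 = (22*36)*5 = 792*5 = 3960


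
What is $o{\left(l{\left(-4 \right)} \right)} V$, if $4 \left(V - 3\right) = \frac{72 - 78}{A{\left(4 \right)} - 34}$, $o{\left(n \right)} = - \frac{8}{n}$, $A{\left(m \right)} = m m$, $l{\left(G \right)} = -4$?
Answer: $\frac{37}{6} \approx 6.1667$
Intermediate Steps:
$A{\left(m \right)} = m^{2}$
$V = \frac{37}{12}$ ($V = 3 + \frac{\left(72 - 78\right) \frac{1}{4^{2} - 34}}{4} = 3 + \frac{\left(-6\right) \frac{1}{16 - 34}}{4} = 3 + \frac{\left(-6\right) \frac{1}{-18}}{4} = 3 + \frac{\left(-6\right) \left(- \frac{1}{18}\right)}{4} = 3 + \frac{1}{4} \cdot \frac{1}{3} = 3 + \frac{1}{12} = \frac{37}{12} \approx 3.0833$)
$o{\left(l{\left(-4 \right)} \right)} V = - \frac{8}{-4} \cdot \frac{37}{12} = \left(-8\right) \left(- \frac{1}{4}\right) \frac{37}{12} = 2 \cdot \frac{37}{12} = \frac{37}{6}$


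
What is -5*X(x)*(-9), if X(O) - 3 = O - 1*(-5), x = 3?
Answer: 495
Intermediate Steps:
X(O) = 8 + O (X(O) = 3 + (O - 1*(-5)) = 3 + (O + 5) = 3 + (5 + O) = 8 + O)
-5*X(x)*(-9) = -5*(8 + 3)*(-9) = -5*11*(-9) = -55*(-9) = 495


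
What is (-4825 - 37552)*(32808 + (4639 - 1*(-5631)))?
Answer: -1825516406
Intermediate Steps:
(-4825 - 37552)*(32808 + (4639 - 1*(-5631))) = -42377*(32808 + (4639 + 5631)) = -42377*(32808 + 10270) = -42377*43078 = -1825516406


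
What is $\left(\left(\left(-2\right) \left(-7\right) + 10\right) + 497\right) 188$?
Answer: $97948$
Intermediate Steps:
$\left(\left(\left(-2\right) \left(-7\right) + 10\right) + 497\right) 188 = \left(\left(14 + 10\right) + 497\right) 188 = \left(24 + 497\right) 188 = 521 \cdot 188 = 97948$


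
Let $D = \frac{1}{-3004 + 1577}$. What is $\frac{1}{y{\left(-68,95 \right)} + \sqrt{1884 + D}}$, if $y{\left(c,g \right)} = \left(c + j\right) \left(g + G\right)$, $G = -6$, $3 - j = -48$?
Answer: $- \frac{2159051}{3263955696} - \frac{\sqrt{3836442409}}{3263955696} \approx -0.00068046$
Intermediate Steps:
$j = 51$ ($j = 3 - -48 = 3 + 48 = 51$)
$D = - \frac{1}{1427}$ ($D = \frac{1}{-1427} = - \frac{1}{1427} \approx -0.00070077$)
$y{\left(c,g \right)} = \left(-6 + g\right) \left(51 + c\right)$ ($y{\left(c,g \right)} = \left(c + 51\right) \left(g - 6\right) = \left(51 + c\right) \left(-6 + g\right) = \left(-6 + g\right) \left(51 + c\right)$)
$\frac{1}{y{\left(-68,95 \right)} + \sqrt{1884 + D}} = \frac{1}{\left(-306 - -408 + 51 \cdot 95 - 6460\right) + \sqrt{1884 - \frac{1}{1427}}} = \frac{1}{\left(-306 + 408 + 4845 - 6460\right) + \sqrt{\frac{2688467}{1427}}} = \frac{1}{-1513 + \frac{\sqrt{3836442409}}{1427}}$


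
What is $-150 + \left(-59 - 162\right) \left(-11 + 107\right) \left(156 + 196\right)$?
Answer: $-7468182$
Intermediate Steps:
$-150 + \left(-59 - 162\right) \left(-11 + 107\right) \left(156 + 196\right) = -150 - 221 \cdot 96 \cdot 352 = -150 - 7468032 = -7468182$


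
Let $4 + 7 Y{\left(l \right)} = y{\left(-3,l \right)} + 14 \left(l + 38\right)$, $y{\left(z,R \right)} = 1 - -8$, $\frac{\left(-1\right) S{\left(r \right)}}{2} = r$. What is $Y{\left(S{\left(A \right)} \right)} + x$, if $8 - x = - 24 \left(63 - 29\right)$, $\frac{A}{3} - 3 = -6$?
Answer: $\frac{6557}{7} \approx 936.71$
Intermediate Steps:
$A = -9$ ($A = 9 + 3 \left(-6\right) = 9 - 18 = -9$)
$S{\left(r \right)} = - 2 r$
$y{\left(z,R \right)} = 9$ ($y{\left(z,R \right)} = 1 + 8 = 9$)
$x = 824$ ($x = 8 - - 24 \left(63 - 29\right) = 8 - \left(-24\right) 34 = 8 - -816 = 8 + 816 = 824$)
$Y{\left(l \right)} = \frac{537}{7} + 2 l$ ($Y{\left(l \right)} = - \frac{4}{7} + \frac{9 + 14 \left(l + 38\right)}{7} = - \frac{4}{7} + \frac{9 + 14 \left(38 + l\right)}{7} = - \frac{4}{7} + \frac{9 + \left(532 + 14 l\right)}{7} = - \frac{4}{7} + \frac{541 + 14 l}{7} = - \frac{4}{7} + \left(\frac{541}{7} + 2 l\right) = \frac{537}{7} + 2 l$)
$Y{\left(S{\left(A \right)} \right)} + x = \left(\frac{537}{7} + 2 \left(\left(-2\right) \left(-9\right)\right)\right) + 824 = \left(\frac{537}{7} + 2 \cdot 18\right) + 824 = \left(\frac{537}{7} + 36\right) + 824 = \frac{789}{7} + 824 = \frac{6557}{7}$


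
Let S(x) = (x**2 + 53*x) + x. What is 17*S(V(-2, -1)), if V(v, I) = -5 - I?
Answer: -3400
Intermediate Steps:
S(x) = x**2 + 54*x
17*S(V(-2, -1)) = 17*((-5 - 1*(-1))*(54 + (-5 - 1*(-1)))) = 17*((-5 + 1)*(54 + (-5 + 1))) = 17*(-4*(54 - 4)) = 17*(-4*50) = 17*(-200) = -3400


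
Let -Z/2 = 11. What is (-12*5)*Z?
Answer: 1320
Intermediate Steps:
Z = -22 (Z = -2*11 = -22)
(-12*5)*Z = -12*5*(-22) = -60*(-22) = 1320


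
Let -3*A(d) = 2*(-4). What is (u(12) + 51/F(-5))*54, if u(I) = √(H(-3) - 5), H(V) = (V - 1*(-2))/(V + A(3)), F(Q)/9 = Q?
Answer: -306/5 + 54*I*√2 ≈ -61.2 + 76.368*I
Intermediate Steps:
A(d) = 8/3 (A(d) = -2*(-4)/3 = -⅓*(-8) = 8/3)
F(Q) = 9*Q
H(V) = (2 + V)/(8/3 + V) (H(V) = (V - 1*(-2))/(V + 8/3) = (V + 2)/(8/3 + V) = (2 + V)/(8/3 + V))
u(I) = I*√2 (u(I) = √(3*(2 - 3)/(8 + 3*(-3)) - 5) = √(3*(-1)/(8 - 9) - 5) = √(3*(-1)/(-1) - 5) = √(3*(-1)*(-1) - 5) = √(3 - 5) = √(-2) = I*√2)
(u(12) + 51/F(-5))*54 = (I*√2 + 51/((9*(-5))))*54 = (I*√2 + 51/(-45))*54 = (I*√2 + 51*(-1/45))*54 = (I*√2 - 17/15)*54 = (-17/15 + I*√2)*54 = -306/5 + 54*I*√2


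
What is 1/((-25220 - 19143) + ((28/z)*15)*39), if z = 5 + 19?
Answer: -2/87361 ≈ -2.2894e-5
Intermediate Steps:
z = 24
1/((-25220 - 19143) + ((28/z)*15)*39) = 1/((-25220 - 19143) + ((28/24)*15)*39) = 1/(-44363 + ((28*(1/24))*15)*39) = 1/(-44363 + ((7/6)*15)*39) = 1/(-44363 + (35/2)*39) = 1/(-44363 + 1365/2) = 1/(-87361/2) = -2/87361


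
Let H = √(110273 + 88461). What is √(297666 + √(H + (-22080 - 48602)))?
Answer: √(297666 + I*√(70682 - √198734)) ≈ 545.59 + 0.243*I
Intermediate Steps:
H = √198734 ≈ 445.80
√(297666 + √(H + (-22080 - 48602))) = √(297666 + √(√198734 + (-22080 - 48602))) = √(297666 + √(√198734 - 70682)) = √(297666 + √(-70682 + √198734))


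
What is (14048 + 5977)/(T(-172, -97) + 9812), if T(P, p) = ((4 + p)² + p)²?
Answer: 6675/24382172 ≈ 0.00027377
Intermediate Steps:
T(P, p) = (p + (4 + p)²)²
(14048 + 5977)/(T(-172, -97) + 9812) = (14048 + 5977)/((-97 + (4 - 97)²)² + 9812) = 20025/((-97 + (-93)²)² + 9812) = 20025/((-97 + 8649)² + 9812) = 20025/(8552² + 9812) = 20025/(73136704 + 9812) = 20025/73146516 = 20025*(1/73146516) = 6675/24382172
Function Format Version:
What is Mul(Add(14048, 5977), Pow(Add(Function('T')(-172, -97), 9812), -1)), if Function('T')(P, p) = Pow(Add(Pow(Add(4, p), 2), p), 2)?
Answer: Rational(6675, 24382172) ≈ 0.00027377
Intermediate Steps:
Function('T')(P, p) = Pow(Add(p, Pow(Add(4, p), 2)), 2)
Mul(Add(14048, 5977), Pow(Add(Function('T')(-172, -97), 9812), -1)) = Mul(Add(14048, 5977), Pow(Add(Pow(Add(-97, Pow(Add(4, -97), 2)), 2), 9812), -1)) = Mul(20025, Pow(Add(Pow(Add(-97, Pow(-93, 2)), 2), 9812), -1)) = Mul(20025, Pow(Add(Pow(Add(-97, 8649), 2), 9812), -1)) = Mul(20025, Pow(Add(Pow(8552, 2), 9812), -1)) = Mul(20025, Pow(Add(73136704, 9812), -1)) = Mul(20025, Pow(73146516, -1)) = Mul(20025, Rational(1, 73146516)) = Rational(6675, 24382172)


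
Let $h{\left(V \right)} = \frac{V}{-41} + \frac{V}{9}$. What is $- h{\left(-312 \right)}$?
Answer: $\frac{3328}{123} \approx 27.057$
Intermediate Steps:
$h{\left(V \right)} = \frac{32 V}{369}$ ($h{\left(V \right)} = V \left(- \frac{1}{41}\right) + V \frac{1}{9} = - \frac{V}{41} + \frac{V}{9} = \frac{32 V}{369}$)
$- h{\left(-312 \right)} = - \frac{32 \left(-312\right)}{369} = \left(-1\right) \left(- \frac{3328}{123}\right) = \frac{3328}{123}$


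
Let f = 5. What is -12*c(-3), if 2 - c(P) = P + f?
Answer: 0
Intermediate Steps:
c(P) = -3 - P (c(P) = 2 - (P + 5) = 2 - (5 + P) = 2 + (-5 - P) = -3 - P)
-12*c(-3) = -12*(-3 - 1*(-3)) = -12*(-3 + 3) = -12*0 = 0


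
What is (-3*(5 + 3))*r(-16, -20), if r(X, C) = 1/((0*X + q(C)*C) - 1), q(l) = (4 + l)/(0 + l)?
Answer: 24/17 ≈ 1.4118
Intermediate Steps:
q(l) = (4 + l)/l
r(X, C) = 1/(3 + C) (r(X, C) = 1/((0*X + ((4 + C)/C)*C) - 1) = 1/((0 + (4 + C)) - 1) = 1/((4 + C) - 1) = 1/(3 + C))
(-3*(5 + 3))*r(-16, -20) = (-3*(5 + 3))/(3 - 20) = -3*8/(-17) = -24*(-1/17) = 24/17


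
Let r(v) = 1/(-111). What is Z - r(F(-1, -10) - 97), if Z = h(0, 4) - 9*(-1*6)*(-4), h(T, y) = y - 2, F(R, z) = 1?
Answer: -23753/111 ≈ -213.99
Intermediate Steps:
h(T, y) = -2 + y
r(v) = -1/111
Z = -214 (Z = (-2 + 4) - 9*(-1*6)*(-4) = 2 - (-54)*(-4) = 2 - 9*24 = 2 - 216 = -214)
Z - r(F(-1, -10) - 97) = -214 - 1*(-1/111) = -214 + 1/111 = -23753/111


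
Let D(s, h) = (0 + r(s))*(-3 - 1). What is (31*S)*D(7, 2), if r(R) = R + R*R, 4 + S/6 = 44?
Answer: -1666560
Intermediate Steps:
S = 240 (S = -24 + 6*44 = -24 + 264 = 240)
r(R) = R + R²
D(s, h) = -4*s*(1 + s) (D(s, h) = (0 + s*(1 + s))*(-3 - 1) = (s*(1 + s))*(-4) = -4*s*(1 + s))
(31*S)*D(7, 2) = (31*240)*(-4*7*(1 + 7)) = 7440*(-4*7*8) = 7440*(-224) = -1666560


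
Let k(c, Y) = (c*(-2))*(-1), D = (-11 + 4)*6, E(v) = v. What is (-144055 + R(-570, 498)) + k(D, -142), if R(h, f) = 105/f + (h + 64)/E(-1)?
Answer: -23843043/166 ≈ -1.4363e+5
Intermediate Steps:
R(h, f) = -64 - h + 105/f (R(h, f) = 105/f + (h + 64)/(-1) = 105/f + (64 + h)*(-1) = 105/f + (-64 - h) = -64 - h + 105/f)
D = -42 (D = -7*6 = -42)
k(c, Y) = 2*c (k(c, Y) = -2*c*(-1) = 2*c)
(-144055 + R(-570, 498)) + k(D, -142) = (-144055 + (-64 - 1*(-570) + 105/498)) + 2*(-42) = (-144055 + (-64 + 570 + 105*(1/498))) - 84 = (-144055 + (-64 + 570 + 35/166)) - 84 = (-144055 + 84031/166) - 84 = -23829099/166 - 84 = -23843043/166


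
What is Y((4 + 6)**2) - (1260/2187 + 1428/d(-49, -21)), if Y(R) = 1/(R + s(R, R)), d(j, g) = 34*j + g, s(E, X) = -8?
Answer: 1515107/5387796 ≈ 0.28121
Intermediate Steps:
d(j, g) = g + 34*j
Y(R) = 1/(-8 + R) (Y(R) = 1/(R - 8) = 1/(-8 + R))
Y((4 + 6)**2) - (1260/2187 + 1428/d(-49, -21)) = 1/(-8 + (4 + 6)**2) - (1260/2187 + 1428/(-21 + 34*(-49))) = 1/(-8 + 10**2) - (1260*(1/2187) + 1428/(-21 - 1666)) = 1/(-8 + 100) - (140/243 + 1428/(-1687)) = 1/92 - (140/243 + 1428*(-1/1687)) = 1/92 - (140/243 - 204/241) = 1/92 - 1*(-15832/58563) = 1/92 + 15832/58563 = 1515107/5387796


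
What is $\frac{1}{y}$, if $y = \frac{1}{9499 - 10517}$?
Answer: $-1018$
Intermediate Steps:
$y = - \frac{1}{1018}$ ($y = \frac{1}{-1018} = - \frac{1}{1018} \approx -0.00098232$)
$\frac{1}{y} = \frac{1}{- \frac{1}{1018}} = -1018$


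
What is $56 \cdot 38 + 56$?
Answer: $2184$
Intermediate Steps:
$56 \cdot 38 + 56 = 2128 + 56 = 2184$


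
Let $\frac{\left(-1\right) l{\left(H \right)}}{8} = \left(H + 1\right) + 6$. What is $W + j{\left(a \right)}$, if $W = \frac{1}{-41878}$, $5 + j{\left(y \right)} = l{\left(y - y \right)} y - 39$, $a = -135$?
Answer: $\frac{314755047}{41878} \approx 7516.0$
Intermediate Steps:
$l{\left(H \right)} = -56 - 8 H$ ($l{\left(H \right)} = - 8 \left(\left(H + 1\right) + 6\right) = - 8 \left(\left(1 + H\right) + 6\right) = - 8 \left(7 + H\right) = -56 - 8 H$)
$j{\left(y \right)} = -44 - 56 y$ ($j{\left(y \right)} = -5 + \left(\left(-56 - 8 \left(y - y\right)\right) y - 39\right) = -5 + \left(\left(-56 - 0\right) y - 39\right) = -5 + \left(\left(-56 + 0\right) y - 39\right) = -5 - \left(39 + 56 y\right) = -44 - 56 y$)
$W = - \frac{1}{41878} \approx -2.3879 \cdot 10^{-5}$
$W + j{\left(a \right)} = - \frac{1}{41878} - -7516 = - \frac{1}{41878} + \left(-44 + 7560\right) = - \frac{1}{41878} + 7516 = \frac{314755047}{41878}$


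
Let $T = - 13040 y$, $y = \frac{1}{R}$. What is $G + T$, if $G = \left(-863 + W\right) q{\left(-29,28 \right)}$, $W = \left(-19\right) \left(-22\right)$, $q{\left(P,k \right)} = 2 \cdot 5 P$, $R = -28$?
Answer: $\frac{906610}{7} \approx 1.2952 \cdot 10^{5}$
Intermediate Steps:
$q{\left(P,k \right)} = 10 P$
$W = 418$
$y = - \frac{1}{28}$ ($y = \frac{1}{-28} = - \frac{1}{28} \approx -0.035714$)
$G = 129050$ ($G = \left(-863 + 418\right) 10 \left(-29\right) = \left(-445\right) \left(-290\right) = 129050$)
$T = \frac{3260}{7}$ ($T = \left(-13040\right) \left(- \frac{1}{28}\right) = \frac{3260}{7} \approx 465.71$)
$G + T = 129050 + \frac{3260}{7} = \frac{906610}{7}$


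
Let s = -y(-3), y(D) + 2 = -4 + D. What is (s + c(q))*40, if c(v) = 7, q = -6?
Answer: 640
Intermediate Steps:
y(D) = -6 + D (y(D) = -2 + (-4 + D) = -6 + D)
s = 9 (s = -(-6 - 3) = -1*(-9) = 9)
(s + c(q))*40 = (9 + 7)*40 = 16*40 = 640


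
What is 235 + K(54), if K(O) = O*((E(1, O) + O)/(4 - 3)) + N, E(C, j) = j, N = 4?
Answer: 6071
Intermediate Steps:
K(O) = 4 + 2*O² (K(O) = O*((O + O)/(4 - 3)) + 4 = O*((2*O)/1) + 4 = O*((2*O)*1) + 4 = O*(2*O) + 4 = 2*O² + 4 = 4 + 2*O²)
235 + K(54) = 235 + (4 + 2*54²) = 235 + (4 + 2*2916) = 235 + (4 + 5832) = 235 + 5836 = 6071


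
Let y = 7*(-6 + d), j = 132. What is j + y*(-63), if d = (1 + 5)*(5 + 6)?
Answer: -26328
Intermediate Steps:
d = 66 (d = 6*11 = 66)
y = 420 (y = 7*(-6 + 66) = 7*60 = 420)
j + y*(-63) = 132 + 420*(-63) = 132 - 26460 = -26328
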